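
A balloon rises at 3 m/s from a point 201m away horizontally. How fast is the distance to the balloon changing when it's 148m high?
444√62305/62305 ≈ 1.779 m/s

z² = 201² + y²
z = √(201² + 148²) = √62305
dz/dt = y/z · dy/dt = 148/√62305 · 3 = 444√62305/62305 ≈ 1.779 m/s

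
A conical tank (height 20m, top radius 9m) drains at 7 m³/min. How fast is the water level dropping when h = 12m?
175/(729π) ≈ 0.07641 m/min

r/h = 9/20, so r = (9/20)h
V = (1/3)πr²h = (1/3)π((9/20)h)²h = (27/400)πh³
dV/dh = (81/400)πh²
dh/dt = (dV/dt)/(dV/dh) = -7/((81/400)π·12²) = -175/(729π) m/min
The level is dropping at 175/(729π) ≈ 0.07641 m/min.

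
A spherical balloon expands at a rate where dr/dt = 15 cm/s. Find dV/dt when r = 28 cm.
47040π cm³/s

V = (4/3)πr³
dV/dt = dV/dr · dr/dt = 4πr² · 15
At r = 28: dV/dt = 47040π cm³/s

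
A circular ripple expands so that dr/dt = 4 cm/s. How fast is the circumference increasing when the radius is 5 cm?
8π cm/s

C = 2πr
dC/dt = 2π · dr/dt = 2π · 4 = 8π cm/s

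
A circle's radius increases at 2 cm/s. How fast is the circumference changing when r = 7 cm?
4π cm/s

C = 2πr
dC/dt = 2π · dr/dt = 2π · 2 = 4π cm/s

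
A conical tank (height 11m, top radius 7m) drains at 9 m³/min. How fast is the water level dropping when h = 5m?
1089/(1225π) ≈ 0.283 m/min

r/h = 7/11, so r = (7/11)h
V = (1/3)πr²h = (1/3)π((7/11)h)²h = (49/363)πh³
dV/dh = (49/121)πh²
dh/dt = (dV/dt)/(dV/dh) = -9/((49/121)π·5²) = -1089/(1225π) m/min
The level is dropping at 1089/(1225π) ≈ 0.283 m/min.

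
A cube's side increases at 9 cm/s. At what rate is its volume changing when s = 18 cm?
8748 cm³/s

V = s³
dV/dt = 3s² · ds/dt = 3·18²·9 = 8748 cm³/s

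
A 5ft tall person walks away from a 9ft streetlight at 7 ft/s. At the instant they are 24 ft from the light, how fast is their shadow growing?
35/4 ft/s

By similar triangles: 9/(x+s) = 5/s
Solving: s = 5x/4
ds/dt = 5/4 · dx/dt = 5/4 · 7 = 35/4 ft/s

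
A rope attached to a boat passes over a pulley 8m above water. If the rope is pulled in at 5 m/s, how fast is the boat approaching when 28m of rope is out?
7√5/3 ≈ 5.217 m/s

rope² = x² + 8²
x = √(28² - 8²) = 12√5
dx/dt = (rope/x) · d(rope)/dt = (28/(12√5)) · (-5) = -7√5/3 m/s
The boat approaches at 7√5/3 ≈ 5.217 m/s.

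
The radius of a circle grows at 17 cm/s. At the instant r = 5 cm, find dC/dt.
34π cm/s

C = 2πr
dC/dt = 2π · dr/dt = 2π · 17 = 34π cm/s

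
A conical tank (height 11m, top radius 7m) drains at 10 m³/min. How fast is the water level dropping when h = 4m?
605/(392π) ≈ 0.4913 m/min

r/h = 7/11, so r = (7/11)h
V = (1/3)πr²h = (1/3)π((7/11)h)²h = (49/363)πh³
dV/dh = (49/121)πh²
dh/dt = (dV/dt)/(dV/dh) = -10/((49/121)π·4²) = -605/(392π) m/min
The level is dropping at 605/(392π) ≈ 0.4913 m/min.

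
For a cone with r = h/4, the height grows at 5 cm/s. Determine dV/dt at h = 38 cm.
1805π/4 cm³/s

V = (1/3)π(h/4)²h = πh³/48
dV/dt = πh²/16 · 5
At h = 38: dV/dt = 1805π/4 cm³/s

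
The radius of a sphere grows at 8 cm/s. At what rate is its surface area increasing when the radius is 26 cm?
1664π cm²/s

S = 4πr²
dS/dt = dS/dr · dr/dt = 8πr · 8
At r = 26: dS/dt = 1664π cm²/s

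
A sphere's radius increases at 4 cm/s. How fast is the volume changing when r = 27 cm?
11664π cm³/s

V = (4/3)πr³
dV/dt = dV/dr · dr/dt = 4πr² · 4
At r = 27: dV/dt = 11664π cm³/s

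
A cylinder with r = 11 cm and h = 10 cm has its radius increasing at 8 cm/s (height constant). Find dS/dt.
512π cm²/s

S = 2πrh + 2πr² (lateral + bases)
dS/dt = (2πh + 4πr)·dr/dt = (2π·10 + 4π·11)·8
= 512π cm²/s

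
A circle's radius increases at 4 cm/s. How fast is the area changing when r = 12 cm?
96π cm²/s

A = πr²
dA/dt = 2πr · dr/dt = 2π(12)(4) = 96π cm²/s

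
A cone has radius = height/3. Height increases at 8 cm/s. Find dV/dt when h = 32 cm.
8192π/9 cm³/s

V = (1/3)π(h/3)²h = πh³/27
dV/dt = πh²/9 · 8
At h = 32: dV/dt = 8192π/9 cm³/s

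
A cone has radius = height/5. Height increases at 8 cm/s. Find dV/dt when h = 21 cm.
3528π/25 cm³/s

V = (1/3)π(h/5)²h = πh³/75
dV/dt = πh²/25 · 8
At h = 21: dV/dt = 3528π/25 cm³/s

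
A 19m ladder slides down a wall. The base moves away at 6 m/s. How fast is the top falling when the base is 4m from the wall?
8√345/115 ≈ 1.292 m/s

x² + y² = 19²
2x·dx/dt + 2y·dy/dt = 0
dy/dt = -x/y · dx/dt = -4/√345 · 6 = -8√345/115 m/s
The top is descending at 8√345/115 ≈ 1.292 m/s.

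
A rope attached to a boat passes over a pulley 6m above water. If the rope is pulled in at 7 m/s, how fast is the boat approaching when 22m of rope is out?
11√7/4 ≈ 7.276 m/s

rope² = x² + 6²
x = √(22² - 6²) = 8√7
dx/dt = (rope/x) · d(rope)/dt = (22/(8√7)) · (-7) = -11√7/4 m/s
The boat approaches at 11√7/4 ≈ 7.276 m/s.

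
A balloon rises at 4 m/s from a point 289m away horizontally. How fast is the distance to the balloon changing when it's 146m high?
584√104837/104837 ≈ 1.804 m/s

z² = 289² + y²
z = √(289² + 146²) = √104837
dz/dt = y/z · dy/dt = 146/√104837 · 4 = 584√104837/104837 ≈ 1.804 m/s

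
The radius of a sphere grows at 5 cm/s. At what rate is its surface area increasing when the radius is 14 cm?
560π cm²/s

S = 4πr²
dS/dt = dS/dr · dr/dt = 8πr · 5
At r = 14: dS/dt = 560π cm²/s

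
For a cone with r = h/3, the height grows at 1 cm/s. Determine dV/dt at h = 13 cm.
169π/9 cm³/s

V = (1/3)π(h/3)²h = πh³/27
dV/dt = πh²/9 · 1
At h = 13: dV/dt = 169π/9 cm³/s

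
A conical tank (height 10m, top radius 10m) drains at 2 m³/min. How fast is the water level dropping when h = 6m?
1/(18π) ≈ 0.01768 m/min

r/h = 10/10, so r = h
V = (1/3)πr²h = (1/3)π(h)²h = (1/3)πh³
dV/dh = πh²
dh/dt = (dV/dt)/(dV/dh) = -2/(π·6²) = -1/(18π) m/min
The level is dropping at 1/(18π) ≈ 0.01768 m/min.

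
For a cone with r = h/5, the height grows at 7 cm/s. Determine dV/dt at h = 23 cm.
3703π/25 cm³/s

V = (1/3)π(h/5)²h = πh³/75
dV/dt = πh²/25 · 7
At h = 23: dV/dt = 3703π/25 cm³/s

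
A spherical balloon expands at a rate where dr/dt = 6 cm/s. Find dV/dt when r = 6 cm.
864π cm³/s

V = (4/3)πr³
dV/dt = dV/dr · dr/dt = 4πr² · 6
At r = 6: dV/dt = 864π cm³/s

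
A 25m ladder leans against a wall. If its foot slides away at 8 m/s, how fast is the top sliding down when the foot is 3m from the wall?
6√154/77 ≈ 0.967 m/s

x² + y² = 25²
2x·dx/dt + 2y·dy/dt = 0
dy/dt = -x/y · dx/dt = -3/(2√154) · 8 = -6√154/77 m/s
The top is descending at 6√154/77 ≈ 0.967 m/s.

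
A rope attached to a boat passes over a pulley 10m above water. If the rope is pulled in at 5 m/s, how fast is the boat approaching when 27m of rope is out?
135√629/629 ≈ 5.383 m/s

rope² = x² + 10²
x = √(27² - 10²) = √629
dx/dt = (rope/x) · d(rope)/dt = (27/√629) · (-5) = -135√629/629 m/s
The boat approaches at 135√629/629 ≈ 5.383 m/s.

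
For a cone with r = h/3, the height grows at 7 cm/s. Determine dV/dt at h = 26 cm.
4732π/9 cm³/s

V = (1/3)π(h/3)²h = πh³/27
dV/dt = πh²/9 · 7
At h = 26: dV/dt = 4732π/9 cm³/s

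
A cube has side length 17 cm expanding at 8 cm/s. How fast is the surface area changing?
1632 cm²/s

A = 6s²
dA/dt = 12s · ds/dt = 12·17·8 = 1632 cm²/s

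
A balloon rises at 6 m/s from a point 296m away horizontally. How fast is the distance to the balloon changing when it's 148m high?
6√5/5 ≈ 2.683 m/s

z² = 296² + y²
z = √(296² + 148²) = 148√5
dz/dt = y/z · dy/dt = 148/(148√5) · 6 = 6√5/5 ≈ 2.683 m/s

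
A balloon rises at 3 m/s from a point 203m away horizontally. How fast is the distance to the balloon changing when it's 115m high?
345√54434/54434 ≈ 1.479 m/s

z² = 203² + y²
z = √(203² + 115²) = √54434
dz/dt = y/z · dy/dt = 115/√54434 · 3 = 345√54434/54434 ≈ 1.479 m/s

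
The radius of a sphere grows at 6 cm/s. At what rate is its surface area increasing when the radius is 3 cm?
144π cm²/s

S = 4πr²
dS/dt = dS/dr · dr/dt = 8πr · 6
At r = 3: dS/dt = 144π cm²/s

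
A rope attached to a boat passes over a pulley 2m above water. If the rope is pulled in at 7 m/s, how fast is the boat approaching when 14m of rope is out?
49√3/12 ≈ 7.073 m/s

rope² = x² + 2²
x = √(14² - 2²) = 8√3
dx/dt = (rope/x) · d(rope)/dt = (14/(8√3)) · (-7) = -49√3/12 m/s
The boat approaches at 49√3/12 ≈ 7.073 m/s.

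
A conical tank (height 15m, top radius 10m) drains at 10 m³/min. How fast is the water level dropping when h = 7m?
45/(98π) ≈ 0.1462 m/min

r/h = 10/15, so r = (2/3)h
V = (1/3)πr²h = (1/3)π((2/3)h)²h = (4/27)πh³
dV/dh = (4/9)πh²
dh/dt = (dV/dt)/(dV/dh) = -10/((4/9)π·7²) = -45/(98π) m/min
The level is dropping at 45/(98π) ≈ 0.1462 m/min.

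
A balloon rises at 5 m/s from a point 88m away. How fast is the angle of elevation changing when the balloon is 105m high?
0.023443 rad/s

tan(θ) = y/88
sec²(θ) · dθ/dt = (1/88) · dy/dt
dθ/dt = cos²(θ)/88 · 5 = 88/(88² + 105²) · 5
dθ/dt = 0.023443 rad/s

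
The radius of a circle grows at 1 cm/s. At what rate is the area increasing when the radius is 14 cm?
28π cm²/s

A = πr²
dA/dt = 2πr · dr/dt = 2π(14)(1) = 28π cm²/s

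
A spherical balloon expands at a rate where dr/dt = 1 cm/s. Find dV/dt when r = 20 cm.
1600π cm³/s

V = (4/3)πr³
dV/dt = dV/dr · dr/dt = 4πr² · 1
At r = 20: dV/dt = 1600π cm³/s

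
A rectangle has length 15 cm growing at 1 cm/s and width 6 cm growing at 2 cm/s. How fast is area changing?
36 cm²/s

A = lw
dA/dt = w·dl/dt + l·dw/dt = 6·1 + 15·2 = 36 cm²/s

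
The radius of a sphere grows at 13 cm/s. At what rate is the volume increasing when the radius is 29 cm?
43732π cm³/s

V = (4/3)πr³
dV/dt = dV/dr · dr/dt = 4πr² · 13
At r = 29: dV/dt = 43732π cm³/s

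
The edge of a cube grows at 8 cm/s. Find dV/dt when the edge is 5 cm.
600 cm³/s

V = s³
dV/dt = 3s² · ds/dt = 3·5²·8 = 600 cm³/s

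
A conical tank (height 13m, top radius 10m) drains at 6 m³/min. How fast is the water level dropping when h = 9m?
169/(1350π) ≈ 0.03985 m/min

r/h = 10/13, so r = (10/13)h
V = (1/3)πr²h = (1/3)π((10/13)h)²h = (100/507)πh³
dV/dh = (100/169)πh²
dh/dt = (dV/dt)/(dV/dh) = -6/((100/169)π·9²) = -169/(1350π) m/min
The level is dropping at 169/(1350π) ≈ 0.03985 m/min.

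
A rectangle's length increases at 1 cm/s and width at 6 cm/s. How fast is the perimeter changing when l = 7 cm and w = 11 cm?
14 cm/s

P = 2(l + w)
dP/dt = 2(dl/dt + dw/dt) = 2(1 + 6) = 14 cm/s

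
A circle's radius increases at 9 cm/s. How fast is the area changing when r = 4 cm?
72π cm²/s

A = πr²
dA/dt = 2πr · dr/dt = 2π(4)(9) = 72π cm²/s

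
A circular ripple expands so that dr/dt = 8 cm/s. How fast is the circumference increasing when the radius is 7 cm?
16π cm/s

C = 2πr
dC/dt = 2π · dr/dt = 2π · 8 = 16π cm/s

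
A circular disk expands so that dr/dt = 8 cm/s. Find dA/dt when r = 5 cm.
80π cm²/s

A = πr²
dA/dt = 2πr · dr/dt = 2π(5)(8) = 80π cm²/s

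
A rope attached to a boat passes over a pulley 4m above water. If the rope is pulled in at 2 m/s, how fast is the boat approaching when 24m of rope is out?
12√35/35 ≈ 2.028 m/s

rope² = x² + 4²
x = √(24² - 4²) = 4√35
dx/dt = (rope/x) · d(rope)/dt = (24/(4√35)) · (-2) = -12√35/35 m/s
The boat approaches at 12√35/35 ≈ 2.028 m/s.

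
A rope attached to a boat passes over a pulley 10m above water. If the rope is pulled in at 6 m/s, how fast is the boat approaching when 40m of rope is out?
8√15/5 ≈ 6.197 m/s

rope² = x² + 10²
x = √(40² - 10²) = 10√15
dx/dt = (rope/x) · d(rope)/dt = (40/(10√15)) · (-6) = -8√15/5 m/s
The boat approaches at 8√15/5 ≈ 6.197 m/s.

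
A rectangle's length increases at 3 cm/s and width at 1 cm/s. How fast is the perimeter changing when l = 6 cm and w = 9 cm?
8 cm/s

P = 2(l + w)
dP/dt = 2(dl/dt + dw/dt) = 2(3 + 1) = 8 cm/s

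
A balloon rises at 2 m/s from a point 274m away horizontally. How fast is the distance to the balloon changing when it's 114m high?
57√22018/11009 ≈ 0.7683 m/s

z² = 274² + y²
z = √(274² + 114²) = 2√22018
dz/dt = y/z · dy/dt = 114/(2√22018) · 2 = 57√22018/11009 ≈ 0.7683 m/s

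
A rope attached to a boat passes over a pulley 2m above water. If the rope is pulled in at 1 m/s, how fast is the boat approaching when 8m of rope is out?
4√15/15 ≈ 1.033 m/s

rope² = x² + 2²
x = √(8² - 2²) = 2√15
dx/dt = (rope/x) · d(rope)/dt = (8/(2√15)) · (-1) = -4√15/15 m/s
The boat approaches at 4√15/15 ≈ 1.033 m/s.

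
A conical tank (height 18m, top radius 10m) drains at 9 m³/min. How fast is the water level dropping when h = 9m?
9/(25π) ≈ 0.1146 m/min

r/h = 10/18, so r = (5/9)h
V = (1/3)πr²h = (1/3)π((5/9)h)²h = (25/243)πh³
dV/dh = (25/81)πh²
dh/dt = (dV/dt)/(dV/dh) = -9/((25/81)π·9²) = -9/(25π) m/min
The level is dropping at 9/(25π) ≈ 0.1146 m/min.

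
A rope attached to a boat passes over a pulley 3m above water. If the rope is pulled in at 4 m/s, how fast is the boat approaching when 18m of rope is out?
24√35/35 ≈ 4.057 m/s

rope² = x² + 3²
x = √(18² - 3²) = 3√35
dx/dt = (rope/x) · d(rope)/dt = (18/(3√35)) · (-4) = -24√35/35 m/s
The boat approaches at 24√35/35 ≈ 4.057 m/s.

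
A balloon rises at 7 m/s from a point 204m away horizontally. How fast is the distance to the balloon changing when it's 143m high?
1001√62065/62065 ≈ 4.018 m/s

z² = 204² + y²
z = √(204² + 143²) = √62065
dz/dt = y/z · dy/dt = 143/√62065 · 7 = 1001√62065/62065 ≈ 4.018 m/s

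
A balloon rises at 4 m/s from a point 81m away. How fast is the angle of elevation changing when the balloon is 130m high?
0.01381 rad/s

tan(θ) = y/81
sec²(θ) · dθ/dt = (1/81) · dy/dt
dθ/dt = cos²(θ)/81 · 4 = 81/(81² + 130²) · 4
dθ/dt = 0.01381 rad/s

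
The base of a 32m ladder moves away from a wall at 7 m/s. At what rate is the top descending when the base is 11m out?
11√903/129 ≈ 2.562 m/s

x² + y² = 32²
2x·dx/dt + 2y·dy/dt = 0
dy/dt = -x/y · dx/dt = -11/√903 · 7 = -11√903/129 m/s
The top is descending at 11√903/129 ≈ 2.562 m/s.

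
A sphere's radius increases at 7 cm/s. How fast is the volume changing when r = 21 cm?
12348π cm³/s

V = (4/3)πr³
dV/dt = dV/dr · dr/dt = 4πr² · 7
At r = 21: dV/dt = 12348π cm³/s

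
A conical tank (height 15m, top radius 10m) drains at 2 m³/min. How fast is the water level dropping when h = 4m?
9/(32π) ≈ 0.08952 m/min

r/h = 10/15, so r = (2/3)h
V = (1/3)πr²h = (1/3)π((2/3)h)²h = (4/27)πh³
dV/dh = (4/9)πh²
dh/dt = (dV/dt)/(dV/dh) = -2/((4/9)π·4²) = -9/(32π) m/min
The level is dropping at 9/(32π) ≈ 0.08952 m/min.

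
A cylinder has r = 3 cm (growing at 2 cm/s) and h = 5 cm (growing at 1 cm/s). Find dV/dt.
69π cm³/s

V = πr²h
dV/dt = 2πrh·dr/dt + πr²·dh/dt
= 2π(3)(5)(2) + π(3)²(1)
= 69π cm³/s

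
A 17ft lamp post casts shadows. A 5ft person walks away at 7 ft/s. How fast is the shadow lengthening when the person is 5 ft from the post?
35/12 ft/s

By similar triangles: 17/(x+s) = 5/s
Solving: s = 5x/12
ds/dt = 5/12 · dx/dt = 5/12 · 7 = 35/12 ft/s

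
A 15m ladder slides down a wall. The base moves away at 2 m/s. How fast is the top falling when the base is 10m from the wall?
4√5/5 ≈ 1.789 m/s

x² + y² = 15²
2x·dx/dt + 2y·dy/dt = 0
dy/dt = -x/y · dx/dt = -10/(5√5) · 2 = -4√5/5 m/s
The top is descending at 4√5/5 ≈ 1.789 m/s.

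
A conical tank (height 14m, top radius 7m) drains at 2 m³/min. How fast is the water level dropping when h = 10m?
2/(25π) ≈ 0.02546 m/min

r/h = 7/14, so r = (1/2)h
V = (1/3)πr²h = (1/3)π((1/2)h)²h = (1/12)πh³
dV/dh = (1/4)πh²
dh/dt = (dV/dt)/(dV/dh) = -2/((1/4)π·10²) = -2/(25π) m/min
The level is dropping at 2/(25π) ≈ 0.02546 m/min.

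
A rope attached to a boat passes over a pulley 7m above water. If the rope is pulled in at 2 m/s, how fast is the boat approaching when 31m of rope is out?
31√57/114 ≈ 2.053 m/s

rope² = x² + 7²
x = √(31² - 7²) = 4√57
dx/dt = (rope/x) · d(rope)/dt = (31/(4√57)) · (-2) = -31√57/114 m/s
The boat approaches at 31√57/114 ≈ 2.053 m/s.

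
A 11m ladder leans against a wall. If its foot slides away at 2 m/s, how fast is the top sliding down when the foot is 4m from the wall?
8√105/105 ≈ 0.7807 m/s

x² + y² = 11²
2x·dx/dt + 2y·dy/dt = 0
dy/dt = -x/y · dx/dt = -4/√105 · 2 = -8√105/105 m/s
The top is descending at 8√105/105 ≈ 0.7807 m/s.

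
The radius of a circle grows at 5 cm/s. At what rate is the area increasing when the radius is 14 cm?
140π cm²/s

A = πr²
dA/dt = 2πr · dr/dt = 2π(14)(5) = 140π cm²/s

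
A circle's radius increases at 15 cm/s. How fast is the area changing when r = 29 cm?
870π cm²/s

A = πr²
dA/dt = 2πr · dr/dt = 2π(29)(15) = 870π cm²/s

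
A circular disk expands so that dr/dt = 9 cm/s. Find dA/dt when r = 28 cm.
504π cm²/s

A = πr²
dA/dt = 2πr · dr/dt = 2π(28)(9) = 504π cm²/s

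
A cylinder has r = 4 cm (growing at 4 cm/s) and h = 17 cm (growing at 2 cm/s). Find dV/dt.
576π cm³/s

V = πr²h
dV/dt = 2πrh·dr/dt + πr²·dh/dt
= 2π(4)(17)(4) + π(4)²(2)
= 576π cm³/s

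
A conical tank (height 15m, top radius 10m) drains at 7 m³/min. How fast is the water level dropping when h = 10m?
63/(400π) ≈ 0.05013 m/min

r/h = 10/15, so r = (2/3)h
V = (1/3)πr²h = (1/3)π((2/3)h)²h = (4/27)πh³
dV/dh = (4/9)πh²
dh/dt = (dV/dt)/(dV/dh) = -7/((4/9)π·10²) = -63/(400π) m/min
The level is dropping at 63/(400π) ≈ 0.05013 m/min.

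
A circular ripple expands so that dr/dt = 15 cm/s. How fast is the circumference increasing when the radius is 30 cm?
30π cm/s

C = 2πr
dC/dt = 2π · dr/dt = 2π · 15 = 30π cm/s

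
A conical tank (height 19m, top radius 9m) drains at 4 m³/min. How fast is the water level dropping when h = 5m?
1444/(2025π) ≈ 0.227 m/min

r/h = 9/19, so r = (9/19)h
V = (1/3)πr²h = (1/3)π((9/19)h)²h = (27/361)πh³
dV/dh = (81/361)πh²
dh/dt = (dV/dt)/(dV/dh) = -4/((81/361)π·5²) = -1444/(2025π) m/min
The level is dropping at 1444/(2025π) ≈ 0.227 m/min.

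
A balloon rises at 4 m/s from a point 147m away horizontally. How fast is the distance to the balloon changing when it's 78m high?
104√3077/3077 ≈ 1.875 m/s

z² = 147² + y²
z = √(147² + 78²) = 3√3077
dz/dt = y/z · dy/dt = 78/(3√3077) · 4 = 104√3077/3077 ≈ 1.875 m/s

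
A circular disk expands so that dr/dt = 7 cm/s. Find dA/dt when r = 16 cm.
224π cm²/s

A = πr²
dA/dt = 2πr · dr/dt = 2π(16)(7) = 224π cm²/s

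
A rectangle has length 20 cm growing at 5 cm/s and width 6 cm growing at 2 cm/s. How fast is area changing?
70 cm²/s

A = lw
dA/dt = w·dl/dt + l·dw/dt = 6·5 + 20·2 = 70 cm²/s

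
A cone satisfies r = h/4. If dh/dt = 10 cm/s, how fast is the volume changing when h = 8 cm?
40π cm³/s

V = (1/3)π(h/4)²h = πh³/48
dV/dt = πh²/16 · 10
At h = 8: dV/dt = 40π cm³/s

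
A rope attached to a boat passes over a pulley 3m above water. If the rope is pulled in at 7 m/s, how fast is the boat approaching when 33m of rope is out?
77√30/60 ≈ 7.029 m/s

rope² = x² + 3²
x = √(33² - 3²) = 6√30
dx/dt = (rope/x) · d(rope)/dt = (33/(6√30)) · (-7) = -77√30/60 m/s
The boat approaches at 77√30/60 ≈ 7.029 m/s.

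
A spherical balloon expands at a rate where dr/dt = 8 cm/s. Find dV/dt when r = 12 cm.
4608π cm³/s

V = (4/3)πr³
dV/dt = dV/dr · dr/dt = 4πr² · 8
At r = 12: dV/dt = 4608π cm³/s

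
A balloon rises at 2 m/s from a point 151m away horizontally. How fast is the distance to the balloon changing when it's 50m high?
100√25301/25301 ≈ 0.6287 m/s

z² = 151² + y²
z = √(151² + 50²) = √25301
dz/dt = y/z · dy/dt = 50/√25301 · 2 = 100√25301/25301 ≈ 0.6287 m/s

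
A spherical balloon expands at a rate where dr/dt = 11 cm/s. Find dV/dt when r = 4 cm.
704π cm³/s

V = (4/3)πr³
dV/dt = dV/dr · dr/dt = 4πr² · 11
At r = 4: dV/dt = 704π cm³/s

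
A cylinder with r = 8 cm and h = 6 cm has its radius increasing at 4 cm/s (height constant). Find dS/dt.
176π cm²/s

S = 2πrh + 2πr² (lateral + bases)
dS/dt = (2πh + 4πr)·dr/dt = (2π·6 + 4π·8)·4
= 176π cm²/s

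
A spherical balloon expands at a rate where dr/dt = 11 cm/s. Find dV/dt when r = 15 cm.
9900π cm³/s

V = (4/3)πr³
dV/dt = dV/dr · dr/dt = 4πr² · 11
At r = 15: dV/dt = 9900π cm³/s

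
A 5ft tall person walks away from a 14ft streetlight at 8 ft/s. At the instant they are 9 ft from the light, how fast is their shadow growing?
40/9 ft/s

By similar triangles: 14/(x+s) = 5/s
Solving: s = 5x/9
ds/dt = 5/9 · dx/dt = 5/9 · 8 = 40/9 ft/s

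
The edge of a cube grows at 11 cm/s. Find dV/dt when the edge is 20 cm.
13200 cm³/s

V = s³
dV/dt = 3s² · ds/dt = 3·20²·11 = 13200 cm³/s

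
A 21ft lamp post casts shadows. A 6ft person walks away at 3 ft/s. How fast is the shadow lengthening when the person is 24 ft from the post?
6/5 ft/s

By similar triangles: 21/(x+s) = 6/s
Solving: s = 6x/15
ds/dt = 6/15 · dx/dt = 2/5 · 3 = 6/5 ft/s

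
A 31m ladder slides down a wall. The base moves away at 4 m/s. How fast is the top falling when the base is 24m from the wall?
96√385/385 ≈ 4.893 m/s

x² + y² = 31²
2x·dx/dt + 2y·dy/dt = 0
dy/dt = -x/y · dx/dt = -24/√385 · 4 = -96√385/385 m/s
The top is descending at 96√385/385 ≈ 4.893 m/s.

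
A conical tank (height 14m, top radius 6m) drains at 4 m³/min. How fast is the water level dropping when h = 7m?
4/(9π) ≈ 0.1415 m/min

r/h = 6/14, so r = (3/7)h
V = (1/3)πr²h = (1/3)π((3/7)h)²h = (3/49)πh³
dV/dh = (9/49)πh²
dh/dt = (dV/dt)/(dV/dh) = -4/((9/49)π·7²) = -4/(9π) m/min
The level is dropping at 4/(9π) ≈ 0.1415 m/min.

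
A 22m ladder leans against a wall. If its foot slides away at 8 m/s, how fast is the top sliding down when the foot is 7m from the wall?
56√435/435 ≈ 2.685 m/s

x² + y² = 22²
2x·dx/dt + 2y·dy/dt = 0
dy/dt = -x/y · dx/dt = -7/√435 · 8 = -56√435/435 m/s
The top is descending at 56√435/435 ≈ 2.685 m/s.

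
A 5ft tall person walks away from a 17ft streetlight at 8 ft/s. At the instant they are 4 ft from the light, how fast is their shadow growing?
10/3 ft/s

By similar triangles: 17/(x+s) = 5/s
Solving: s = 5x/12
ds/dt = 5/12 · dx/dt = 5/12 · 8 = 10/3 ft/s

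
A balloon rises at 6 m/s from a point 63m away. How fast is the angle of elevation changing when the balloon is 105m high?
0.02521 rad/s

tan(θ) = y/63
sec²(θ) · dθ/dt = (1/63) · dy/dt
dθ/dt = cos²(θ)/63 · 6 = 63/(63² + 105²) · 6
dθ/dt = 0.02521 rad/s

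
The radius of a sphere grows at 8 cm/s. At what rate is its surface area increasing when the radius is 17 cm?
1088π cm²/s

S = 4πr²
dS/dt = dS/dr · dr/dt = 8πr · 8
At r = 17: dS/dt = 1088π cm²/s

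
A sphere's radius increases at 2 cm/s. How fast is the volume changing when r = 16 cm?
2048π cm³/s

V = (4/3)πr³
dV/dt = dV/dr · dr/dt = 4πr² · 2
At r = 16: dV/dt = 2048π cm³/s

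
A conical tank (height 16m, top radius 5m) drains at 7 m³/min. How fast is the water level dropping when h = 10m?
448/(625π) ≈ 0.2282 m/min

r/h = 5/16, so r = (5/16)h
V = (1/3)πr²h = (1/3)π((5/16)h)²h = (25/768)πh³
dV/dh = (25/256)πh²
dh/dt = (dV/dt)/(dV/dh) = -7/((25/256)π·10²) = -448/(625π) m/min
The level is dropping at 448/(625π) ≈ 0.2282 m/min.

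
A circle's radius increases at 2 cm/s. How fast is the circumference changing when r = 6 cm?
4π cm/s

C = 2πr
dC/dt = 2π · dr/dt = 2π · 2 = 4π cm/s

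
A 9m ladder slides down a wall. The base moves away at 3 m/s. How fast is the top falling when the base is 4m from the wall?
12√65/65 ≈ 1.488 m/s

x² + y² = 9²
2x·dx/dt + 2y·dy/dt = 0
dy/dt = -x/y · dx/dt = -4/√65 · 3 = -12√65/65 m/s
The top is descending at 12√65/65 ≈ 1.488 m/s.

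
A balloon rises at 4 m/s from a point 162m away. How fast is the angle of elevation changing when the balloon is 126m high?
0.015385 rad/s

tan(θ) = y/162
sec²(θ) · dθ/dt = (1/162) · dy/dt
dθ/dt = cos²(θ)/162 · 4 = 162/(162² + 126²) · 4
dθ/dt = 0.015385 rad/s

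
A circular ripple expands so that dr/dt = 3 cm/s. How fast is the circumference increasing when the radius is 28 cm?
6π cm/s

C = 2πr
dC/dt = 2π · dr/dt = 2π · 3 = 6π cm/s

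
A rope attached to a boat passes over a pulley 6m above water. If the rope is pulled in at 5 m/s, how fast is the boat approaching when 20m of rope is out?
50√91/91 ≈ 5.241 m/s

rope² = x² + 6²
x = √(20² - 6²) = 2√91
dx/dt = (rope/x) · d(rope)/dt = (20/(2√91)) · (-5) = -50√91/91 m/s
The boat approaches at 50√91/91 ≈ 5.241 m/s.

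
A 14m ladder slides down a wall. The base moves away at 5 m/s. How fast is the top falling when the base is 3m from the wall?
15√187/187 ≈ 1.097 m/s

x² + y² = 14²
2x·dx/dt + 2y·dy/dt = 0
dy/dt = -x/y · dx/dt = -3/√187 · 5 = -15√187/187 m/s
The top is descending at 15√187/187 ≈ 1.097 m/s.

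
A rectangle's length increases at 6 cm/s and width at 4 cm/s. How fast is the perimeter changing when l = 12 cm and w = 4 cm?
20 cm/s

P = 2(l + w)
dP/dt = 2(dl/dt + dw/dt) = 2(6 + 4) = 20 cm/s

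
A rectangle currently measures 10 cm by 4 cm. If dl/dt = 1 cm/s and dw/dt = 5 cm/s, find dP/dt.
12 cm/s

P = 2(l + w)
dP/dt = 2(dl/dt + dw/dt) = 2(1 + 5) = 12 cm/s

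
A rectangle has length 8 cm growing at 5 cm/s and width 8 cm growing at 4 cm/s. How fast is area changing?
72 cm²/s

A = lw
dA/dt = w·dl/dt + l·dw/dt = 8·5 + 8·4 = 72 cm²/s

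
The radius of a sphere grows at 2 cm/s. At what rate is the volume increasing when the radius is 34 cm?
9248π cm³/s

V = (4/3)πr³
dV/dt = dV/dr · dr/dt = 4πr² · 2
At r = 34: dV/dt = 9248π cm³/s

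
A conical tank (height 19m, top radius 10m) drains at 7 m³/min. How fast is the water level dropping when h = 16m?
2527/(25600π) ≈ 0.03142 m/min

r/h = 10/19, so r = (10/19)h
V = (1/3)πr²h = (1/3)π((10/19)h)²h = (100/1083)πh³
dV/dh = (100/361)πh²
dh/dt = (dV/dt)/(dV/dh) = -7/((100/361)π·16²) = -2527/(25600π) m/min
The level is dropping at 2527/(25600π) ≈ 0.03142 m/min.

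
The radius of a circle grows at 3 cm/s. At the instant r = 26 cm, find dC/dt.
6π cm/s

C = 2πr
dC/dt = 2π · dr/dt = 2π · 3 = 6π cm/s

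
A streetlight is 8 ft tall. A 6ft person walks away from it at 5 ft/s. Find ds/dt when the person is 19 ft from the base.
15 ft/s

By similar triangles: 8/(x+s) = 6/s
Solving: s = 6x/2
ds/dt = 6/2 · dx/dt = 3 · 5 = 15 ft/s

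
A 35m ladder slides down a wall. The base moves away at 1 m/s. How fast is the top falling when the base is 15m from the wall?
3√10/20 ≈ 0.4743 m/s

x² + y² = 35²
2x·dx/dt + 2y·dy/dt = 0
dy/dt = -x/y · dx/dt = -15/(10√10) · 1 = -3√10/20 m/s
The top is descending at 3√10/20 ≈ 0.4743 m/s.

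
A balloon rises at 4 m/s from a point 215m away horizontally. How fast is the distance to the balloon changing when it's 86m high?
8√29/29 ≈ 1.486 m/s

z² = 215² + y²
z = √(215² + 86²) = 43√29
dz/dt = y/z · dy/dt = 86/(43√29) · 4 = 8√29/29 ≈ 1.486 m/s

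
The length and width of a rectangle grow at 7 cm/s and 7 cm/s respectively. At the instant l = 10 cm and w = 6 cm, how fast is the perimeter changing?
28 cm/s

P = 2(l + w)
dP/dt = 2(dl/dt + dw/dt) = 2(7 + 7) = 28 cm/s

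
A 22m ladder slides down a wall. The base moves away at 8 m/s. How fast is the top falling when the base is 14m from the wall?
14√2/3 ≈ 6.6 m/s

x² + y² = 22²
2x·dx/dt + 2y·dy/dt = 0
dy/dt = -x/y · dx/dt = -14/(12√2) · 8 = -14√2/3 m/s
The top is descending at 14√2/3 ≈ 6.6 m/s.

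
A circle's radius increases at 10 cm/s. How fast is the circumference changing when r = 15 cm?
20π cm/s

C = 2πr
dC/dt = 2π · dr/dt = 2π · 10 = 20π cm/s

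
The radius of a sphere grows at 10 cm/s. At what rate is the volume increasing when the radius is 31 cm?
38440π cm³/s

V = (4/3)πr³
dV/dt = dV/dr · dr/dt = 4πr² · 10
At r = 31: dV/dt = 38440π cm³/s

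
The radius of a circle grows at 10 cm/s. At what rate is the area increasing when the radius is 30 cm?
600π cm²/s

A = πr²
dA/dt = 2πr · dr/dt = 2π(30)(10) = 600π cm²/s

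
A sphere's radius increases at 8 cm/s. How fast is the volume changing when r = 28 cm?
25088π cm³/s

V = (4/3)πr³
dV/dt = dV/dr · dr/dt = 4πr² · 8
At r = 28: dV/dt = 25088π cm³/s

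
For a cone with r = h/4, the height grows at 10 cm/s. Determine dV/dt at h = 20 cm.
250π cm³/s

V = (1/3)π(h/4)²h = πh³/48
dV/dt = πh²/16 · 10
At h = 20: dV/dt = 250π cm³/s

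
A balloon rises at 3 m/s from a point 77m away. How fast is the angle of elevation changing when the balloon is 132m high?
0.009892 rad/s

tan(θ) = y/77
sec²(θ) · dθ/dt = (1/77) · dy/dt
dθ/dt = cos²(θ)/77 · 3 = 77/(77² + 132²) · 3
dθ/dt = 0.009892 rad/s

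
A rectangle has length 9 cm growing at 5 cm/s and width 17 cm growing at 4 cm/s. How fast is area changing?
121 cm²/s

A = lw
dA/dt = w·dl/dt + l·dw/dt = 17·5 + 9·4 = 121 cm²/s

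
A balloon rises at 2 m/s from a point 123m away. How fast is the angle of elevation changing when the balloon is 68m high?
0.012454 rad/s

tan(θ) = y/123
sec²(θ) · dθ/dt = (1/123) · dy/dt
dθ/dt = cos²(θ)/123 · 2 = 123/(123² + 68²) · 2
dθ/dt = 0.012454 rad/s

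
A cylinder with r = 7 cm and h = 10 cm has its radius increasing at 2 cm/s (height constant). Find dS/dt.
96π cm²/s

S = 2πrh + 2πr² (lateral + bases)
dS/dt = (2πh + 4πr)·dr/dt = (2π·10 + 4π·7)·2
= 96π cm²/s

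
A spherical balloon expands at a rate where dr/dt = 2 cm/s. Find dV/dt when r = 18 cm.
2592π cm³/s

V = (4/3)πr³
dV/dt = dV/dr · dr/dt = 4πr² · 2
At r = 18: dV/dt = 2592π cm³/s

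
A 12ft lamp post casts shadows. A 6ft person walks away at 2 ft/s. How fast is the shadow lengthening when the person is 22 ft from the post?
2 ft/s

By similar triangles: 12/(x+s) = 6/s
Solving: s = 6x/6
ds/dt = 6/6 · dx/dt = 1 · 2 = 2 ft/s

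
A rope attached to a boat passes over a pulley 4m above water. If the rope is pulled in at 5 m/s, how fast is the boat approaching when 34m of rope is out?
17√285/57 ≈ 5.035 m/s

rope² = x² + 4²
x = √(34² - 4²) = 2√285
dx/dt = (rope/x) · d(rope)/dt = (34/(2√285)) · (-5) = -17√285/57 m/s
The boat approaches at 17√285/57 ≈ 5.035 m/s.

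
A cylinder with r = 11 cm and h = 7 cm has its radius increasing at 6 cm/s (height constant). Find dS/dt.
348π cm²/s

S = 2πrh + 2πr² (lateral + bases)
dS/dt = (2πh + 4πr)·dr/dt = (2π·7 + 4π·11)·6
= 348π cm²/s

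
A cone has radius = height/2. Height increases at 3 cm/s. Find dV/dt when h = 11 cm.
363π/4 cm³/s

V = (1/3)π(h/2)²h = πh³/12
dV/dt = πh²/4 · 3
At h = 11: dV/dt = 363π/4 cm³/s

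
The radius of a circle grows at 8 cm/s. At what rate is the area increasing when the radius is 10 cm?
160π cm²/s

A = πr²
dA/dt = 2πr · dr/dt = 2π(10)(8) = 160π cm²/s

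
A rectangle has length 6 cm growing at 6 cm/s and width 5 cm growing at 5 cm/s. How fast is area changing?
60 cm²/s

A = lw
dA/dt = w·dl/dt + l·dw/dt = 5·6 + 6·5 = 60 cm²/s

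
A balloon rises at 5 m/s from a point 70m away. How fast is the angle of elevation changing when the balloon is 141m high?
0.014124 rad/s

tan(θ) = y/70
sec²(θ) · dθ/dt = (1/70) · dy/dt
dθ/dt = cos²(θ)/70 · 5 = 70/(70² + 141²) · 5
dθ/dt = 0.014124 rad/s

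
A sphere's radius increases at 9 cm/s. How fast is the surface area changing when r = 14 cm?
1008π cm²/s

S = 4πr²
dS/dt = dS/dr · dr/dt = 8πr · 9
At r = 14: dS/dt = 1008π cm²/s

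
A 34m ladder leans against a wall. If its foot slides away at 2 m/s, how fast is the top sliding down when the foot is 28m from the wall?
28√93/93 ≈ 2.903 m/s

x² + y² = 34²
2x·dx/dt + 2y·dy/dt = 0
dy/dt = -x/y · dx/dt = -28/(2√93) · 2 = -28√93/93 m/s
The top is descending at 28√93/93 ≈ 2.903 m/s.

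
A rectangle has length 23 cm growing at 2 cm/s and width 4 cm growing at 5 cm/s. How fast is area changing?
123 cm²/s

A = lw
dA/dt = w·dl/dt + l·dw/dt = 4·2 + 23·5 = 123 cm²/s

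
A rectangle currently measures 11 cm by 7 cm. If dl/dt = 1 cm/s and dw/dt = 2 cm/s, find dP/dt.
6 cm/s

P = 2(l + w)
dP/dt = 2(dl/dt + dw/dt) = 2(1 + 2) = 6 cm/s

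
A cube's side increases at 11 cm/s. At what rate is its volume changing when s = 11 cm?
3993 cm³/s

V = s³
dV/dt = 3s² · ds/dt = 3·11²·11 = 3993 cm³/s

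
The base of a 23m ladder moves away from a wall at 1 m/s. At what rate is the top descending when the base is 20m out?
20√129/129 ≈ 1.761 m/s

x² + y² = 23²
2x·dx/dt + 2y·dy/dt = 0
dy/dt = -x/y · dx/dt = -20/√129 · 1 = -20√129/129 m/s
The top is descending at 20√129/129 ≈ 1.761 m/s.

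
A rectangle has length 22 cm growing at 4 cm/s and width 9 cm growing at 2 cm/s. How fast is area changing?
80 cm²/s

A = lw
dA/dt = w·dl/dt + l·dw/dt = 9·4 + 22·2 = 80 cm²/s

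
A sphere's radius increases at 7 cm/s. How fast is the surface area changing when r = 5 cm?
280π cm²/s

S = 4πr²
dS/dt = dS/dr · dr/dt = 8πr · 7
At r = 5: dS/dt = 280π cm²/s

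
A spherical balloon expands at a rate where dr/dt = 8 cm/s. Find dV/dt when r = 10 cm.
3200π cm³/s

V = (4/3)πr³
dV/dt = dV/dr · dr/dt = 4πr² · 8
At r = 10: dV/dt = 3200π cm³/s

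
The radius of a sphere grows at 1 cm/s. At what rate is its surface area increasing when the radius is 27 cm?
216π cm²/s

S = 4πr²
dS/dt = dS/dr · dr/dt = 8πr · 1
At r = 27: dS/dt = 216π cm²/s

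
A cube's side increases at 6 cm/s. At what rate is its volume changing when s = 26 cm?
12168 cm³/s

V = s³
dV/dt = 3s² · ds/dt = 3·26²·6 = 12168 cm³/s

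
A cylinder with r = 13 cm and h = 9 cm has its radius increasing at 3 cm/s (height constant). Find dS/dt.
210π cm²/s

S = 2πrh + 2πr² (lateral + bases)
dS/dt = (2πh + 4πr)·dr/dt = (2π·9 + 4π·13)·3
= 210π cm²/s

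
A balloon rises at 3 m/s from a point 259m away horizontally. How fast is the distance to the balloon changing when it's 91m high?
39√1538/1538 ≈ 0.9945 m/s

z² = 259² + y²
z = √(259² + 91²) = 7√1538
dz/dt = y/z · dy/dt = 91/(7√1538) · 3 = 39√1538/1538 ≈ 0.9945 m/s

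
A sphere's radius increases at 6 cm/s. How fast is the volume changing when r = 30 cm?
21600π cm³/s

V = (4/3)πr³
dV/dt = dV/dr · dr/dt = 4πr² · 6
At r = 30: dV/dt = 21600π cm³/s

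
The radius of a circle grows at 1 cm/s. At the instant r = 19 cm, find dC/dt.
2π cm/s

C = 2πr
dC/dt = 2π · dr/dt = 2π · 1 = 2π cm/s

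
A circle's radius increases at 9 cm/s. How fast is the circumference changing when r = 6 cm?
18π cm/s

C = 2πr
dC/dt = 2π · dr/dt = 2π · 9 = 18π cm/s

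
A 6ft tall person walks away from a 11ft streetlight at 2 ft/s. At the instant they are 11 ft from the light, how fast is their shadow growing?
12/5 ft/s

By similar triangles: 11/(x+s) = 6/s
Solving: s = 6x/5
ds/dt = 6/5 · dx/dt = 6/5 · 2 = 12/5 ft/s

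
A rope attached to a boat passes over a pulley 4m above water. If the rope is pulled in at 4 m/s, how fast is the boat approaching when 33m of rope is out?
132√1073/1073 ≈ 4.03 m/s

rope² = x² + 4²
x = √(33² - 4²) = √1073
dx/dt = (rope/x) · d(rope)/dt = (33/√1073) · (-4) = -132√1073/1073 m/s
The boat approaches at 132√1073/1073 ≈ 4.03 m/s.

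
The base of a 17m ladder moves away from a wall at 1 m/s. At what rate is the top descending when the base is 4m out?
4√273/273 ≈ 0.2421 m/s

x² + y² = 17²
2x·dx/dt + 2y·dy/dt = 0
dy/dt = -x/y · dx/dt = -4/√273 · 1 = -4√273/273 m/s
The top is descending at 4√273/273 ≈ 0.2421 m/s.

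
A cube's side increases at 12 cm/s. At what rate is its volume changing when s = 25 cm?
22500 cm³/s

V = s³
dV/dt = 3s² · ds/dt = 3·25²·12 = 22500 cm³/s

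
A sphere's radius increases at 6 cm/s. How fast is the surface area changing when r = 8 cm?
384π cm²/s

S = 4πr²
dS/dt = dS/dr · dr/dt = 8πr · 6
At r = 8: dS/dt = 384π cm²/s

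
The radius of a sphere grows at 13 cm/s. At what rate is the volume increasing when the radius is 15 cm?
11700π cm³/s

V = (4/3)πr³
dV/dt = dV/dr · dr/dt = 4πr² · 13
At r = 15: dV/dt = 11700π cm³/s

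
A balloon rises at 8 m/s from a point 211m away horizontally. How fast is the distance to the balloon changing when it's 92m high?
736√52985/52985 ≈ 3.197 m/s

z² = 211² + y²
z = √(211² + 92²) = √52985
dz/dt = y/z · dy/dt = 92/√52985 · 8 = 736√52985/52985 ≈ 3.197 m/s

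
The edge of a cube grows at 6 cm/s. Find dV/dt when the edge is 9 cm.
1458 cm³/s

V = s³
dV/dt = 3s² · ds/dt = 3·9²·6 = 1458 cm³/s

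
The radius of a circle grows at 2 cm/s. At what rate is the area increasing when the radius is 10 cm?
40π cm²/s

A = πr²
dA/dt = 2πr · dr/dt = 2π(10)(2) = 40π cm²/s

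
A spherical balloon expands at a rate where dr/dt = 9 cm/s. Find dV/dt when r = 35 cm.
44100π cm³/s

V = (4/3)πr³
dV/dt = dV/dr · dr/dt = 4πr² · 9
At r = 35: dV/dt = 44100π cm³/s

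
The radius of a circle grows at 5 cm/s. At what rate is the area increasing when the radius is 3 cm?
30π cm²/s

A = πr²
dA/dt = 2πr · dr/dt = 2π(3)(5) = 30π cm²/s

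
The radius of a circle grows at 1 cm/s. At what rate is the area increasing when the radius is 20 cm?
40π cm²/s

A = πr²
dA/dt = 2πr · dr/dt = 2π(20)(1) = 40π cm²/s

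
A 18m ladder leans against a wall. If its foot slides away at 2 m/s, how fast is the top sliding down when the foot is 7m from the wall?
14√11/55 ≈ 0.8442 m/s

x² + y² = 18²
2x·dx/dt + 2y·dy/dt = 0
dy/dt = -x/y · dx/dt = -7/(5√11) · 2 = -14√11/55 m/s
The top is descending at 14√11/55 ≈ 0.8442 m/s.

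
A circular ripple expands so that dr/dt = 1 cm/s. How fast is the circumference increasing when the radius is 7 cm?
2π cm/s

C = 2πr
dC/dt = 2π · dr/dt = 2π · 1 = 2π cm/s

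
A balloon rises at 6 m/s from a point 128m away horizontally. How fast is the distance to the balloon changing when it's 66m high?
198√5185/5185 ≈ 2.75 m/s

z² = 128² + y²
z = √(128² + 66²) = 2√5185
dz/dt = y/z · dy/dt = 66/(2√5185) · 6 = 198√5185/5185 ≈ 2.75 m/s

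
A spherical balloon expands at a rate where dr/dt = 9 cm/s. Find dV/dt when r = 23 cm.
19044π cm³/s

V = (4/3)πr³
dV/dt = dV/dr · dr/dt = 4πr² · 9
At r = 23: dV/dt = 19044π cm³/s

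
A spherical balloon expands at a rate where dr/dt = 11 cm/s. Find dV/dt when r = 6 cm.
1584π cm³/s

V = (4/3)πr³
dV/dt = dV/dr · dr/dt = 4πr² · 11
At r = 6: dV/dt = 1584π cm³/s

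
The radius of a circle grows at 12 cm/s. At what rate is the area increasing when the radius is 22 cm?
528π cm²/s

A = πr²
dA/dt = 2πr · dr/dt = 2π(22)(12) = 528π cm²/s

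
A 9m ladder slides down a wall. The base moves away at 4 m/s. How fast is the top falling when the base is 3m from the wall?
√2 ≈ 1.414 m/s

x² + y² = 9²
2x·dx/dt + 2y·dy/dt = 0
dy/dt = -x/y · dx/dt = -3/(6√2) · 4 = -√2 m/s
The top is descending at √2 ≈ 1.414 m/s.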